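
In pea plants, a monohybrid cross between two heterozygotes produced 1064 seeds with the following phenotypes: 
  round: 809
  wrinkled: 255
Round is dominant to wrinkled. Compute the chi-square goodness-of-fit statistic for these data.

For a monohybrid cross between heterozygotes with complete dominance, the expected phenotypic ratio is 3:1.
Total ratio parts = 4. Expected numbers out of 1064:
  round: 1064 × 3/4 = 798
  wrinkled: 1064 × 1/4 = 266
χ² = Σ (O − E)² / E
  round: (809 − 798)² / 798 = 0.1516
  wrinkled: (255 − 266)² / 266 = 0.4549
χ² = 0.1516 + 0.4549 = 0.6065 ≈ 0.607

0.607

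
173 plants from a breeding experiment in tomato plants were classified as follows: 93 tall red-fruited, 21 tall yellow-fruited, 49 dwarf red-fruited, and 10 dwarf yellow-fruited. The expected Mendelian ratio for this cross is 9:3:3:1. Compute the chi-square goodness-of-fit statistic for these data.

Expected counts for N = 173 under a 9:3:3:1 ratio (total parts = 16):
  tall red-fruited: 173 × 9/16 = 97.3125
  tall yellow-fruited: 173 × 3/16 = 32.4375
  dwarf red-fruited: 173 × 3/16 = 32.4375
  dwarf yellow-fruited: 173 × 1/16 = 10.8125
χ² = Σ (O − E)² / E
  tall red-fruited: (93 − 97.3125)² / 97.3125 = 0.1911
  tall yellow-fruited: (21 − 32.4375)² / 32.4375 = 4.0329
  dwarf red-fruited: (49 − 32.4375)² / 32.4375 = 8.4568
  dwarf yellow-fruited: (10 − 10.8125)² / 10.8125 = 0.0611
χ² = 0.1911 + 4.0329 + 8.4568 + 0.0611 = 12.7419 ≈ 12.742

12.742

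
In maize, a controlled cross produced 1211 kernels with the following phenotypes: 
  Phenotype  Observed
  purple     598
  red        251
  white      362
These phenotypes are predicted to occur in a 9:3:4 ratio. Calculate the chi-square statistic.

24.278

The 9:3:4 ratio has 16 parts, so with N = 1211 the expected counts are:
  purple: 1211 × 9/16 = 681.1875
  red: 1211 × 3/16 = 227.0625
  white: 1211 × 4/16 = 302.75
χ² = Σ (O − E)² / E
  purple: (598 − 681.1875)² / 681.1875 = 10.1590
  red: (251 − 227.0625)² / 227.0625 = 2.5236
  white: (362 − 302.75)² / 302.75 = 11.5956
χ² = 10.1590 + 2.5236 + 11.5956 = 24.2782 ≈ 24.278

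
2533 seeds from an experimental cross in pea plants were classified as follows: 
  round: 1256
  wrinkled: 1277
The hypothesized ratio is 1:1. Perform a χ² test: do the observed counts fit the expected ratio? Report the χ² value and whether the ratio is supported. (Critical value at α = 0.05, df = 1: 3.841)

0.174; consistent

Total ratio parts = 2. Expected numbers out of 2533:
  round: 2533 × 1/2 = 1266.5
  wrinkled: 2533 × 1/2 = 1266.5
χ² = Σ (O − E)² / E
  round: (1256 − 1266.5)² / 1266.5 = 0.0871
  wrinkled: (1277 − 1266.5)² / 1266.5 = 0.0871
χ² = 0.0871 + 0.0871 = 0.1742 ≈ 0.174
Degrees of freedom = 2 − 1 = 1; critical value at α = 0.05 is 3.841.
Since 0.174 < 3.841, we fail to reject the null hypothesis — the data are consistent with the 1:1 ratio.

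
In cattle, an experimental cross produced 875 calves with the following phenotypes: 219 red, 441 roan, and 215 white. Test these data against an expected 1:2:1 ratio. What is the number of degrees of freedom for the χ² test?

2

A goodness-of-fit test with 3 phenotype classes has df = 3 − 1 = 2.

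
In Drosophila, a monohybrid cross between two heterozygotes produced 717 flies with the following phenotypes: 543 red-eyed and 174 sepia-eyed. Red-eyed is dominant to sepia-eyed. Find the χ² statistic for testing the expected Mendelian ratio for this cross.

0.205

For a monohybrid cross between heterozygotes with complete dominance, the expected phenotypic ratio is 3:1.
Expected counts for N = 717 under a 3:1 ratio (total parts = 4):
  red-eyed: 717 × 3/4 = 537.75
  sepia-eyed: 717 × 1/4 = 179.25
χ² = Σ (O − E)² / E
  red-eyed: (543 − 537.75)² / 537.75 = 0.0513
  sepia-eyed: (174 − 179.25)² / 179.25 = 0.1538
χ² = 0.0513 + 0.1538 = 0.2051 ≈ 0.205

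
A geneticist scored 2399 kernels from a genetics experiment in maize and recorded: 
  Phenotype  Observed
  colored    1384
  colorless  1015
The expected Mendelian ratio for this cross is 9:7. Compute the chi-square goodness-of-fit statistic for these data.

Under the 9:7 hypothesis (Σ ratio = 16, N = 2399):
  colored: 2399 × 9/16 = 1349.4375
  colorless: 2399 × 7/16 = 1049.5625
χ² = Σ (O − E)² / E
  colored: (1384 − 1349.4375)² / 1349.4375 = 0.8852
  colorless: (1015 − 1049.5625)² / 1049.5625 = 1.1382
χ² = 0.8852 + 1.1382 = 2.0234 ≈ 2.023

2.023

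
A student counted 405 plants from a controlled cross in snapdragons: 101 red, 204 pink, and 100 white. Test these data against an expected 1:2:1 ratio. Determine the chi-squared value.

Under the 1:2:1 hypothesis (Σ ratio = 4, N = 405):
  red: 405 × 1/4 = 101.25
  pink: 405 × 2/4 = 202.5
  white: 405 × 1/4 = 101.25
χ² = Σ (O − E)² / E
  red: (101 − 101.25)² / 101.25 = 0.0006
  pink: (204 − 202.5)² / 202.5 = 0.0111
  white: (100 − 101.25)² / 101.25 = 0.0154
χ² = 0.0006 + 0.0111 + 0.0154 = 0.0271 ≈ 0.027

0.027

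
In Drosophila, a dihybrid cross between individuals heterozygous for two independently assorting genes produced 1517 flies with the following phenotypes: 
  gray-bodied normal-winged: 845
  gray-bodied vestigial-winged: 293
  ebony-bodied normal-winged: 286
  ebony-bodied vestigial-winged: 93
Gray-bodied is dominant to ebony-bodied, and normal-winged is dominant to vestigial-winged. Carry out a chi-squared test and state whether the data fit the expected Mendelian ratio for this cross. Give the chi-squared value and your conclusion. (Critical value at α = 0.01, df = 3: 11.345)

0.382; consistent

A dihybrid F₂ with independent assortment and complete dominance at both loci gives a 9:3:3:1 phenotypic ratio.
The 9:3:3:1 ratio has 16 parts, so with N = 1517 the expected counts are:
  gray-bodied normal-winged: 1517 × 9/16 = 853.3125
  gray-bodied vestigial-winged: 1517 × 3/16 = 284.4375
  ebony-bodied normal-winged: 1517 × 3/16 = 284.4375
  ebony-bodied vestigial-winged: 1517 × 1/16 = 94.8125
χ² = Σ (O − E)² / E
  gray-bodied normal-winged: (845 − 853.3125)² / 853.3125 = 0.0810
  gray-bodied vestigial-winged: (293 − 284.4375)² / 284.4375 = 0.2578
  ebony-bodied normal-winged: (286 − 284.4375)² / 284.4375 = 0.0086
  ebony-bodied vestigial-winged: (93 − 94.8125)² / 94.8125 = 0.0346
χ² = 0.0810 + 0.2578 + 0.0086 + 0.0346 = 0.382
Degrees of freedom = 4 − 1 = 3; critical value at α = 0.01 is 11.345.
Since 0.382 < 11.345, we fail to reject the null hypothesis — the data are consistent with the 9:3:3:1 ratio.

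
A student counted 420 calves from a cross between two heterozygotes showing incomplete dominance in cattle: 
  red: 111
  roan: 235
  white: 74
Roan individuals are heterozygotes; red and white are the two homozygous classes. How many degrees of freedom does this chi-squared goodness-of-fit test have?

2

With incomplete dominance, a heterozygote × heterozygote cross gives a 1:2:1 phenotypic ratio.
A goodness-of-fit test with 3 phenotype classes has df = 3 − 1 = 2.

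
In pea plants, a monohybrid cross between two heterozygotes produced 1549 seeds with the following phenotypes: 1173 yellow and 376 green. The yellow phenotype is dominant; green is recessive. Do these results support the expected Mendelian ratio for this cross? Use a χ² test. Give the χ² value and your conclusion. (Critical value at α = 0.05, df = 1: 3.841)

For a monohybrid cross between heterozygotes with complete dominance, the expected phenotypic ratio is 3:1.
Expected counts for N = 1549 under a 3:1 ratio (total parts = 4):
  yellow: 1549 × 3/4 = 1161.75
  green: 1549 × 1/4 = 387.25
χ² = Σ (O − E)² / E
  yellow: (1173 − 1161.75)² / 1161.75 = 0.1089
  green: (376 − 387.25)² / 387.25 = 0.3268
χ² = 0.1089 + 0.3268 = 0.4357 ≈ 0.436
Degrees of freedom = 2 − 1 = 1; critical value at α = 0.05 is 3.841.
Since 0.436 < 3.841, we fail to reject the null hypothesis — the data are consistent with the 3:1 ratio.

0.436; consistent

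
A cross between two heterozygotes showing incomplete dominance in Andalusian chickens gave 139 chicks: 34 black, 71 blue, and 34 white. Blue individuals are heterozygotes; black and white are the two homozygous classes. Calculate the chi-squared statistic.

With incomplete dominance, a heterozygote × heterozygote cross gives a 1:2:1 phenotypic ratio.
Total ratio parts = 4. Expected numbers out of 139:
  black: 139 × 1/4 = 34.75
  blue: 139 × 2/4 = 69.5
  white: 139 × 1/4 = 34.75
χ² = Σ (O − E)² / E
  black: (34 − 34.75)² / 34.75 = 0.0162
  blue: (71 − 69.5)² / 69.5 = 0.0324
  white: (34 − 34.75)² / 34.75 = 0.0162
χ² = 0.0162 + 0.0324 + 0.0162 = 0.0648 ≈ 0.065

0.065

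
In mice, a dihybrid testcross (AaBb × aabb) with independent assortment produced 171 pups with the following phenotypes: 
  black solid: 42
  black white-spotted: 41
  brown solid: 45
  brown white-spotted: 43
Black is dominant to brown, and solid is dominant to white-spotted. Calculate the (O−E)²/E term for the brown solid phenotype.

0.118

A dihybrid testcross with independent assortment gives a 1:1:1:1 ratio.
Under the 1:1:1:1 hypothesis (Σ ratio = 4, N = 171):
  black solid: 171 × 1/4 = 42.75
  black white-spotted: 171 × 1/4 = 42.75
  brown solid: 171 × 1/4 = 42.75
  brown white-spotted: 171 × 1/4 = 42.75
Contribution of brown solid: (45 − 42.75)² / 42.75 = 0.1184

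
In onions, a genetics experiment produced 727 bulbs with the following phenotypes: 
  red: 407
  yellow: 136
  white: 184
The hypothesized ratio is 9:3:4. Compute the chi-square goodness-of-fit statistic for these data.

0.038

The 9:3:4 ratio has 16 parts, so with N = 727 the expected counts are:
  red: 727 × 9/16 = 408.9375
  yellow: 727 × 3/16 = 136.3125
  white: 727 × 4/16 = 181.75
χ² = Σ (O − E)² / E
  red: (407 − 408.9375)² / 408.9375 = 0.0092
  yellow: (136 − 136.3125)² / 136.3125 = 0.0007
  white: (184 − 181.75)² / 181.75 = 0.0279
χ² = 0.0092 + 0.0007 + 0.0279 = 0.0378 ≈ 0.038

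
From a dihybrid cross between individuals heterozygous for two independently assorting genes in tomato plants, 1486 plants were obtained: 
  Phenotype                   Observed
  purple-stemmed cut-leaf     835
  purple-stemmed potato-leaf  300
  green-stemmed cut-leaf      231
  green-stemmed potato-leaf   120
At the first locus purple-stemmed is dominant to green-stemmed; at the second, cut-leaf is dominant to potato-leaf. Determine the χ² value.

17.703

A dihybrid F₂ with independent assortment and complete dominance at both loci gives a 9:3:3:1 phenotypic ratio.
The 9:3:3:1 ratio has 16 parts, so with N = 1486 the expected counts are:
  purple-stemmed cut-leaf: 1486 × 9/16 = 835.875
  purple-stemmed potato-leaf: 1486 × 3/16 = 278.625
  green-stemmed cut-leaf: 1486 × 3/16 = 278.625
  green-stemmed potato-leaf: 1486 × 1/16 = 92.875
χ² = Σ (O − E)² / E
  purple-stemmed cut-leaf: (835 − 835.875)² / 835.875 = 0.0009
  purple-stemmed potato-leaf: (300 − 278.625)² / 278.625 = 1.6398
  green-stemmed cut-leaf: (231 − 278.625)² / 278.625 = 8.1405
  green-stemmed potato-leaf: (120 − 92.875)² / 92.875 = 7.9221
χ² = 0.0009 + 1.6398 + 8.1405 + 7.9221 = 17.7033 ≈ 17.703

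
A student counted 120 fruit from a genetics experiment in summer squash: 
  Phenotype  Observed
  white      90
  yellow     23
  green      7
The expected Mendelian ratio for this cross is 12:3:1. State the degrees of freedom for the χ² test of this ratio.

A goodness-of-fit test with 3 phenotype classes has df = 3 − 1 = 2.

2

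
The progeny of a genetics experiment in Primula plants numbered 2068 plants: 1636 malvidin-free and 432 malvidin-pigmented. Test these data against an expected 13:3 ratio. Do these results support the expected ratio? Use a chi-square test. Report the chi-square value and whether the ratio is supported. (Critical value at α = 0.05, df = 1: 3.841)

Under the 13:3 hypothesis (Σ ratio = 16, N = 2068):
  malvidin-free: 2068 × 13/16 = 1680.25
  malvidin-pigmented: 2068 × 3/16 = 387.75
χ² = Σ (O − E)² / E
  malvidin-free: (1636 − 1680.25)² / 1680.25 = 1.1653
  malvidin-pigmented: (432 − 387.75)² / 387.75 = 5.0498
χ² = 1.1653 + 5.0498 = 6.2151 ≈ 6.215
Degrees of freedom = 2 − 1 = 1; critical value at α = 0.05 is 3.841.
Since 6.215 > 3.841, we reject the null hypothesis — the data do not fit the 13:3 ratio.

6.215; not consistent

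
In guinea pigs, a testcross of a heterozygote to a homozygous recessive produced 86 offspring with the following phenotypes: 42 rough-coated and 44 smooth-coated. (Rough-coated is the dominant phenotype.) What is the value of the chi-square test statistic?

0.047

A testcross of a heterozygote (Aa × aa) gives a 1:1 phenotypic ratio.
Total ratio parts = 2. Expected numbers out of 86:
  rough-coated: 86 × 1/2 = 43
  smooth-coated: 86 × 1/2 = 43
χ² = Σ (O − E)² / E
  rough-coated: (42 − 43)² / 43 = 0.0233
  smooth-coated: (44 − 43)² / 43 = 0.0233
χ² = 0.0233 + 0.0233 = 0.0466 ≈ 0.047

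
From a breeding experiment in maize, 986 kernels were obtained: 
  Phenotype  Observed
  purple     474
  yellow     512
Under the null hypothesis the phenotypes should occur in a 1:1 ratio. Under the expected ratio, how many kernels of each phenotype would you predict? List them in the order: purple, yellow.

493, 493

Total ratio parts = 2. Expected numbers out of 986:
  purple: 986 × 1/2 = 493
  yellow: 986 × 1/2 = 493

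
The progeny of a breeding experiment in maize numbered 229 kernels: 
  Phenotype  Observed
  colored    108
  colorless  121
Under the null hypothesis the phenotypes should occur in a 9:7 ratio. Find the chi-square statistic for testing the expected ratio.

7.686

Expected counts for N = 229 under a 9:7 ratio (total parts = 16):
  colored: 229 × 9/16 = 128.8125
  colorless: 229 × 7/16 = 100.1875
χ² = Σ (O − E)² / E
  colored: (108 − 128.8125)² / 128.8125 = 3.3627
  colorless: (121 − 100.1875)² / 100.1875 = 4.3235
χ² = 3.3627 + 4.3235 = 7.6862 ≈ 7.686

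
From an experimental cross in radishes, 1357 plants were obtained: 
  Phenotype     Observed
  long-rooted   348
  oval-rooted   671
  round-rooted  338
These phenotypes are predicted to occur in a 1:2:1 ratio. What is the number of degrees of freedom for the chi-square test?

A goodness-of-fit test with 3 phenotype classes has df = 3 − 1 = 2.

2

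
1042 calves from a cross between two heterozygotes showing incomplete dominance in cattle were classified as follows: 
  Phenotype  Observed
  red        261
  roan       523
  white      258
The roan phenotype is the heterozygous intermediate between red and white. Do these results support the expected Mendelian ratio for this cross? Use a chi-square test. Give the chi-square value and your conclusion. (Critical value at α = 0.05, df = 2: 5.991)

With incomplete dominance, a heterozygote × heterozygote cross gives a 1:2:1 phenotypic ratio.
Under the 1:2:1 hypothesis (Σ ratio = 4, N = 1042):
  red: 1042 × 1/4 = 260.5
  roan: 1042 × 2/4 = 521
  white: 1042 × 1/4 = 260.5
χ² = Σ (O − E)² / E
  red: (261 − 260.5)² / 260.5 = 0.0010
  roan: (523 − 521)² / 521 = 0.0077
  white: (258 − 260.5)² / 260.5 = 0.0240
χ² = 0.0010 + 0.0077 + 0.0240 = 0.0327 ≈ 0.033
Degrees of freedom = 3 − 1 = 2; critical value at α = 0.05 is 5.991.
Since 0.033 < 5.991, we fail to reject the null hypothesis — the data are consistent with the 1:2:1 ratio.

0.033; consistent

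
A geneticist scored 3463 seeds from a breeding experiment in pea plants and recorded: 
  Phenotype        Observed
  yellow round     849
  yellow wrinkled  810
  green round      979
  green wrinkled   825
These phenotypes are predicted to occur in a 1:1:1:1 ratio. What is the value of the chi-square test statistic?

20.647

Under the 1:1:1:1 hypothesis (Σ ratio = 4, N = 3463):
  yellow round: 3463 × 1/4 = 865.75
  yellow wrinkled: 3463 × 1/4 = 865.75
  green round: 3463 × 1/4 = 865.75
  green wrinkled: 3463 × 1/4 = 865.75
χ² = Σ (O − E)² / E
  yellow round: (849 − 865.75)² / 865.75 = 0.3241
  yellow wrinkled: (810 − 865.75)² / 865.75 = 3.5900
  green round: (979 − 865.75)² / 865.75 = 14.8144
  green wrinkled: (825 − 865.75)² / 865.75 = 1.9181
χ² = 0.3241 + 3.5900 + 14.8144 + 1.9181 = 20.6466 ≈ 20.647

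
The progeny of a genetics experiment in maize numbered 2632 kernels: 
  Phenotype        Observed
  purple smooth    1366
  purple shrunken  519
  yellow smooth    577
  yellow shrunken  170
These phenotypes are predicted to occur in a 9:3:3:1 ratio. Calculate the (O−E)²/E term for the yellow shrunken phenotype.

The 9:3:3:1 ratio has 16 parts, so with N = 2632 the expected counts are:
  purple smooth: 2632 × 9/16 = 1480.5
  purple shrunken: 2632 × 3/16 = 493.5
  yellow smooth: 2632 × 3/16 = 493.5
  yellow shrunken: 2632 × 1/16 = 164.5
Contribution of yellow shrunken: (170 − 164.5)² / 164.5 = 0.1839

0.184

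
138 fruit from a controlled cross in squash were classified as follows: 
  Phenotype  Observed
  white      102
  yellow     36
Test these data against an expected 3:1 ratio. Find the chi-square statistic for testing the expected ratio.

Total ratio parts = 4. Expected numbers out of 138:
  white: 138 × 3/4 = 103.5
  yellow: 138 × 1/4 = 34.5
χ² = Σ (O − E)² / E
  white: (102 − 103.5)² / 103.5 = 0.0217
  yellow: (36 − 34.5)² / 34.5 = 0.0652
χ² = 0.0217 + 0.0652 = 0.0869 ≈ 0.087

0.087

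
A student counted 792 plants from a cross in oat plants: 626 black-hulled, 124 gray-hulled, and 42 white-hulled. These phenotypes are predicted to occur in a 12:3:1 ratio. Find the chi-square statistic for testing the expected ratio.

Under the 12:3:1 hypothesis (Σ ratio = 16, N = 792):
  black-hulled: 792 × 12/16 = 594
  gray-hulled: 792 × 3/16 = 148.5
  white-hulled: 792 × 1/16 = 49.5
χ² = Σ (O − E)² / E
  black-hulled: (626 − 594)² / 594 = 1.7239
  gray-hulled: (124 − 148.5)² / 148.5 = 4.0421
  white-hulled: (42 − 49.5)² / 49.5 = 1.1364
χ² = 1.7239 + 4.0421 + 1.1364 = 6.9024 ≈ 6.902

6.902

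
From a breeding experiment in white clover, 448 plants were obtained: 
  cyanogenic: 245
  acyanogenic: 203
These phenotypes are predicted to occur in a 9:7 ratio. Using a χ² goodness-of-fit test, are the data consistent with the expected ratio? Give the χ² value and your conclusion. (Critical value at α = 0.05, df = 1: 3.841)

0.444; consistent

The 9:7 ratio has 16 parts, so with N = 448 the expected counts are:
  cyanogenic: 448 × 9/16 = 252
  acyanogenic: 448 × 7/16 = 196
χ² = Σ (O − E)² / E
  cyanogenic: (245 − 252)² / 252 = 0.1944
  acyanogenic: (203 − 196)² / 196 = 0.2500
χ² = 0.1944 + 0.2500 = 0.4444 ≈ 0.444
Degrees of freedom = 2 − 1 = 1; critical value at α = 0.05 is 3.841.
Since 0.444 < 3.841, we fail to reject the null hypothesis — the data are consistent with the 9:7 ratio.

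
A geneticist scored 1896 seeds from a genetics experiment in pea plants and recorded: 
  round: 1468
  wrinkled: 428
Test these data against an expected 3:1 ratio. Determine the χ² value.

The 3:1 ratio has 4 parts, so with N = 1896 the expected counts are:
  round: 1896 × 3/4 = 1422
  wrinkled: 1896 × 1/4 = 474
χ² = Σ (O − E)² / E
  round: (1468 − 1422)² / 1422 = 1.4880
  wrinkled: (428 − 474)² / 474 = 4.4641
χ² = 1.4880 + 4.4641 = 5.9521 ≈ 5.952

5.952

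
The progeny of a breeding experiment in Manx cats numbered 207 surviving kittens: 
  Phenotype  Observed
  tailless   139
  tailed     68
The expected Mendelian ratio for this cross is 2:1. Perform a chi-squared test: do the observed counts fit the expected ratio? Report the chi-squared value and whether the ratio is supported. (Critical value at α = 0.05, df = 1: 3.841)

0.022; consistent

Under the 2:1 hypothesis (Σ ratio = 3, N = 207):
  tailless: 207 × 2/3 = 138
  tailed: 207 × 1/3 = 69
χ² = Σ (O − E)² / E
  tailless: (139 − 138)² / 138 = 0.0072
  tailed: (68 − 69)² / 69 = 0.0145
χ² = 0.0072 + 0.0145 = 0.0217 ≈ 0.022
Degrees of freedom = 2 − 1 = 1; critical value at α = 0.05 is 3.841.
Since 0.022 < 3.841, we fail to reject the null hypothesis — the data are consistent with the 2:1 ratio.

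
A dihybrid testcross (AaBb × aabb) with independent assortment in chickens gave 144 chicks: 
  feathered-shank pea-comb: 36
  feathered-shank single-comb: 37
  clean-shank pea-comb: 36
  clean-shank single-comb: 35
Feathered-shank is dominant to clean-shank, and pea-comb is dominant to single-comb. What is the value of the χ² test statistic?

A dihybrid testcross with independent assortment gives a 1:1:1:1 ratio.
The 1:1:1:1 ratio has 4 parts, so with N = 144 the expected counts are:
  feathered-shank pea-comb: 144 × 1/4 = 36
  feathered-shank single-comb: 144 × 1/4 = 36
  clean-shank pea-comb: 144 × 1/4 = 36
  clean-shank single-comb: 144 × 1/4 = 36
χ² = Σ (O − E)² / E
  feathered-shank pea-comb: (36 − 36)² / 36 = 0.0000
  feathered-shank single-comb: (37 − 36)² / 36 = 0.0278
  clean-shank pea-comb: (36 − 36)² / 36 = 0.0000
  clean-shank single-comb: (35 − 36)² / 36 = 0.0278
χ² = 0.0000 + 0.0278 + 0.0000 + 0.0278 = 0.0556 ≈ 0.056

0.056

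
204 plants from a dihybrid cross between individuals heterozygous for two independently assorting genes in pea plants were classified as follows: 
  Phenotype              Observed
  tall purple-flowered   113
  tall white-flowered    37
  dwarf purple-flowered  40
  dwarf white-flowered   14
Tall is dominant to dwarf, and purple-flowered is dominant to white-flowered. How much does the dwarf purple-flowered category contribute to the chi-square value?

A dihybrid F₂ with independent assortment and complete dominance at both loci gives a 9:3:3:1 phenotypic ratio.
Total ratio parts = 16. Expected numbers out of 204:
  tall purple-flowered: 204 × 9/16 = 114.75
  tall white-flowered: 204 × 3/16 = 38.25
  dwarf purple-flowered: 204 × 3/16 = 38.25
  dwarf white-flowered: 204 × 1/16 = 12.75
Contribution of dwarf purple-flowered: (40 − 38.25)² / 38.25 = 0.0801

0.080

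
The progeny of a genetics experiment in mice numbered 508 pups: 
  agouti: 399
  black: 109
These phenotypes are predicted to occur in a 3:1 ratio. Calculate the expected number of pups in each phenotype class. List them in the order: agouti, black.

The 3:1 ratio has 4 parts, so with N = 508 the expected counts are:
  agouti: 508 × 3/4 = 381
  black: 508 × 1/4 = 127

381, 127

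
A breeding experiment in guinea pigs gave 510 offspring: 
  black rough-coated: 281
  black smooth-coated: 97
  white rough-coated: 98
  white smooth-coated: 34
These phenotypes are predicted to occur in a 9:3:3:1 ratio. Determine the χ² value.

0.341

Expected counts for N = 510 under a 9:3:3:1 ratio (total parts = 16):
  black rough-coated: 510 × 9/16 = 286.875
  black smooth-coated: 510 × 3/16 = 95.625
  white rough-coated: 510 × 3/16 = 95.625
  white smooth-coated: 510 × 1/16 = 31.875
χ² = Σ (O − E)² / E
  black rough-coated: (281 − 286.875)² / 286.875 = 0.1203
  black smooth-coated: (97 − 95.625)² / 95.625 = 0.0198
  white rough-coated: (98 − 95.625)² / 95.625 = 0.0590
  white smooth-coated: (34 − 31.875)² / 31.875 = 0.1417
χ² = 0.1203 + 0.0198 + 0.0590 + 0.1417 = 0.3408 ≈ 0.341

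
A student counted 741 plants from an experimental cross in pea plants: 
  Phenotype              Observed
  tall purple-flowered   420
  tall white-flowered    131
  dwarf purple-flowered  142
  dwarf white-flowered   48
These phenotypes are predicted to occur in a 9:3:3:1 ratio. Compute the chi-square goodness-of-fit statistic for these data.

Under the 9:3:3:1 hypothesis (Σ ratio = 16, N = 741):
  tall purple-flowered: 741 × 9/16 = 416.8125
  tall white-flowered: 741 × 3/16 = 138.9375
  dwarf purple-flowered: 741 × 3/16 = 138.9375
  dwarf white-flowered: 741 × 1/16 = 46.3125
χ² = Σ (O − E)² / E
  tall purple-flowered: (420 − 416.8125)² / 416.8125 = 0.0244
  tall white-flowered: (131 − 138.9375)² / 138.9375 = 0.4535
  dwarf purple-flowered: (142 − 138.9375)² / 138.9375 = 0.0675
  dwarf white-flowered: (48 − 46.3125)² / 46.3125 = 0.0615
χ² = 0.0244 + 0.4535 + 0.0675 + 0.0615 = 0.6069 ≈ 0.607

0.607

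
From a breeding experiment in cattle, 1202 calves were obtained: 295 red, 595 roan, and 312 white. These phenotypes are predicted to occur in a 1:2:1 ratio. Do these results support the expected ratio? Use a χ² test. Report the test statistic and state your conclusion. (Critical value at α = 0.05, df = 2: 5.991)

The 1:2:1 ratio has 4 parts, so with N = 1202 the expected counts are:
  red: 1202 × 1/4 = 300.5
  roan: 1202 × 2/4 = 601
  white: 1202 × 1/4 = 300.5
χ² = Σ (O − E)² / E
  red: (295 − 300.5)² / 300.5 = 0.1007
  roan: (595 − 601)² / 601 = 0.0599
  white: (312 − 300.5)² / 300.5 = 0.4401
χ² = 0.1007 + 0.0599 + 0.4401 = 0.6007 ≈ 0.601
Degrees of freedom = 3 − 1 = 2; critical value at α = 0.05 is 5.991.
Since 0.601 < 5.991, we fail to reject the null hypothesis — the data are consistent with the 1:2:1 ratio.

0.601; consistent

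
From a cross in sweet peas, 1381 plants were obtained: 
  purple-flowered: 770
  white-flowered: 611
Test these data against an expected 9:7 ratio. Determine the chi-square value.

0.137

Total ratio parts = 16. Expected numbers out of 1381:
  purple-flowered: 1381 × 9/16 = 776.8125
  white-flowered: 1381 × 7/16 = 604.1875
χ² = Σ (O − E)² / E
  purple-flowered: (770 − 776.8125)² / 776.8125 = 0.0597
  white-flowered: (611 − 604.1875)² / 604.1875 = 0.0768
χ² = 0.0597 + 0.0768 = 0.1365 ≈ 0.137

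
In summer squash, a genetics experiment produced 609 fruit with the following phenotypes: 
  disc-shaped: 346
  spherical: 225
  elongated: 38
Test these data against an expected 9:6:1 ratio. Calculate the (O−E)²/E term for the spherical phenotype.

Under the 9:6:1 hypothesis (Σ ratio = 16, N = 609):
  disc-shaped: 609 × 9/16 = 342.5625
  spherical: 609 × 6/16 = 228.375
  elongated: 609 × 1/16 = 38.0625
Contribution of spherical: (225 − 228.375)² / 228.375 = 0.0499

0.050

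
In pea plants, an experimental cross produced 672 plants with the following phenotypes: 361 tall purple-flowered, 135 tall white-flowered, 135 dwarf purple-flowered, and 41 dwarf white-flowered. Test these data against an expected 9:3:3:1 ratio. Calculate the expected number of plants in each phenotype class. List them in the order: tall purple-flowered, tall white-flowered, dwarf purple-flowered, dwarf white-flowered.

378, 126, 126, 42

Under the 9:3:3:1 hypothesis (Σ ratio = 16, N = 672):
  tall purple-flowered: 672 × 9/16 = 378
  tall white-flowered: 672 × 3/16 = 126
  dwarf purple-flowered: 672 × 3/16 = 126
  dwarf white-flowered: 672 × 1/16 = 42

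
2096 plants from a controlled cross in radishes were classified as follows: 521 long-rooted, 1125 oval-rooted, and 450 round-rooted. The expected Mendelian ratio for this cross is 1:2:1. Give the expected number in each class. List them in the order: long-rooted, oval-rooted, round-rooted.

524, 1048, 524

Expected counts for N = 2096 under a 1:2:1 ratio (total parts = 4):
  long-rooted: 2096 × 1/4 = 524
  oval-rooted: 2096 × 2/4 = 1048
  round-rooted: 2096 × 1/4 = 524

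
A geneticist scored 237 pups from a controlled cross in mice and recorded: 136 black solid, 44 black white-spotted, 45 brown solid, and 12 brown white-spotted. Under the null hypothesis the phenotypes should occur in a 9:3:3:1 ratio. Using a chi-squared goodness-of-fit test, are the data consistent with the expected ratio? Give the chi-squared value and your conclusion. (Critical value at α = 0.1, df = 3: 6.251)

The 9:3:3:1 ratio has 16 parts, so with N = 237 the expected counts are:
  black solid: 237 × 9/16 = 133.3125
  black white-spotted: 237 × 3/16 = 44.4375
  brown solid: 237 × 3/16 = 44.4375
  brown white-spotted: 237 × 1/16 = 14.8125
χ² = Σ (O − E)² / E
  black solid: (136 − 133.3125)² / 133.3125 = 0.0542
  black white-spotted: (44 − 44.4375)² / 44.4375 = 0.0043
  brown solid: (45 − 44.4375)² / 44.4375 = 0.0071
  brown white-spotted: (12 − 14.8125)² / 14.8125 = 0.5340
χ² = 0.0542 + 0.0043 + 0.0071 + 0.5340 = 0.5996 ≈ 0.600
Degrees of freedom = 4 − 1 = 3; critical value at α = 0.1 is 6.251.
Since 0.600 < 6.251, we fail to reject the null hypothesis — the data are consistent with the 9:3:3:1 ratio.

0.600; consistent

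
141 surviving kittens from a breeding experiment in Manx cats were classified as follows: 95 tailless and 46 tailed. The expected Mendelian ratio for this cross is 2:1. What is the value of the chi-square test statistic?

Total ratio parts = 3. Expected numbers out of 141:
  tailless: 141 × 2/3 = 94
  tailed: 141 × 1/3 = 47
χ² = Σ (O − E)² / E
  tailless: (95 − 94)² / 94 = 0.0106
  tailed: (46 − 47)² / 47 = 0.0213
χ² = 0.0106 + 0.0213 = 0.0319 ≈ 0.032

0.032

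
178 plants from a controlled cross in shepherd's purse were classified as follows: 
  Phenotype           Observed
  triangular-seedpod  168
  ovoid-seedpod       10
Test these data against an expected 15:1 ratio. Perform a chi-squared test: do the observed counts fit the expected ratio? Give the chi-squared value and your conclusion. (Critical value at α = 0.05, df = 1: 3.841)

0.121; consistent

Under the 15:1 hypothesis (Σ ratio = 16, N = 178):
  triangular-seedpod: 178 × 15/16 = 166.875
  ovoid-seedpod: 178 × 1/16 = 11.125
χ² = Σ (O − E)² / E
  triangular-seedpod: (168 − 166.875)² / 166.875 = 0.0076
  ovoid-seedpod: (10 − 11.125)² / 11.125 = 0.1138
χ² = 0.0076 + 0.1138 = 0.1214 ≈ 0.121
Degrees of freedom = 2 − 1 = 1; critical value at α = 0.05 is 3.841.
Since 0.121 < 3.841, we fail to reject the null hypothesis — the data are consistent with the 15:1 ratio.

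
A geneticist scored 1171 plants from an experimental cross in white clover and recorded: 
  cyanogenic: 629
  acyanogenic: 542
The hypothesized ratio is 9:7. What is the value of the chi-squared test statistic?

Expected counts for N = 1171 under a 9:7 ratio (total parts = 16):
  cyanogenic: 1171 × 9/16 = 658.6875
  acyanogenic: 1171 × 7/16 = 512.3125
χ² = Σ (O − E)² / E
  cyanogenic: (629 − 658.6875)² / 658.6875 = 1.3380
  acyanogenic: (542 − 512.3125)² / 512.3125 = 1.7203
χ² = 1.3380 + 1.7203 = 3.0583 ≈ 3.058

3.058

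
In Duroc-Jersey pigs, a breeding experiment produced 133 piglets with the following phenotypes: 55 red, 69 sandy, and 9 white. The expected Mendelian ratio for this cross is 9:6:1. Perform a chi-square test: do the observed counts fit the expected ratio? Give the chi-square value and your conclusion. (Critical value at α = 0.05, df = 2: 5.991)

The 9:6:1 ratio has 16 parts, so with N = 133 the expected counts are:
  red: 133 × 9/16 = 74.8125
  sandy: 133 × 6/16 = 49.875
  white: 133 × 1/16 = 8.3125
χ² = Σ (O − E)² / E
  red: (55 − 74.8125)² / 74.8125 = 5.2469
  sandy: (69 − 49.875)² / 49.875 = 7.3336
  white: (9 − 8.3125)² / 8.3125 = 0.0569
χ² = 5.2469 + 7.3336 + 0.0569 = 12.6374 ≈ 12.637
Degrees of freedom = 3 − 1 = 2; critical value at α = 0.05 is 5.991.
Since 12.637 > 5.991, we reject the null hypothesis — the data do not fit the 9:6:1 ratio.

12.637; not consistent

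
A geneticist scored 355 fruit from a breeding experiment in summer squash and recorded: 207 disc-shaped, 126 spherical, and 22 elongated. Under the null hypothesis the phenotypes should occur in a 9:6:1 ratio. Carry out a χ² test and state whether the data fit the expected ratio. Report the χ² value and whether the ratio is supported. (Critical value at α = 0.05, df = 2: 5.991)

Under the 9:6:1 hypothesis (Σ ratio = 16, N = 355):
  disc-shaped: 355 × 9/16 = 199.6875
  spherical: 355 × 6/16 = 133.125
  elongated: 355 × 1/16 = 22.1875
χ² = Σ (O − E)² / E
  disc-shaped: (207 − 199.6875)² / 199.6875 = 0.2678
  spherical: (126 − 133.125)² / 133.125 = 0.3813
  elongated: (22 − 22.1875)² / 22.1875 = 0.0016
χ² = 0.2678 + 0.3813 + 0.0016 = 0.6507 ≈ 0.651
Degrees of freedom = 3 − 1 = 2; critical value at α = 0.05 is 5.991.
Since 0.651 < 5.991, we fail to reject the null hypothesis — the data are consistent with the 9:6:1 ratio.

0.651; consistent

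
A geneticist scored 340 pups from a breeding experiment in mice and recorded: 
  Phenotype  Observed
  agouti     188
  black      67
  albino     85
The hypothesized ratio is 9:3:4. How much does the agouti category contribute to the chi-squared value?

Expected counts for N = 340 under a 9:3:4 ratio (total parts = 16):
  agouti: 340 × 9/16 = 191.25
  black: 340 × 3/16 = 63.75
  albino: 340 × 4/16 = 85
Contribution of agouti: (188 − 191.25)² / 191.25 = 0.0552

0.055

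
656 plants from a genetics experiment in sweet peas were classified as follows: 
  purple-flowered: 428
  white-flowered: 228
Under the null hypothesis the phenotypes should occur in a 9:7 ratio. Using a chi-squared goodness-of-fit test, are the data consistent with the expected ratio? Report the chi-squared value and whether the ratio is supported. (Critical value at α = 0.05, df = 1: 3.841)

21.563; not consistent

Expected counts for N = 656 under a 9:7 ratio (total parts = 16):
  purple-flowered: 656 × 9/16 = 369
  white-flowered: 656 × 7/16 = 287
χ² = Σ (O − E)² / E
  purple-flowered: (428 − 369)² / 369 = 9.4336
  white-flowered: (228 − 287)² / 287 = 12.1289
χ² = 9.4336 + 12.1289 = 21.5625 ≈ 21.563
Degrees of freedom = 2 − 1 = 1; critical value at α = 0.05 is 3.841.
Since 21.563 > 3.841, we reject the null hypothesis — the data do not fit the 9:7 ratio.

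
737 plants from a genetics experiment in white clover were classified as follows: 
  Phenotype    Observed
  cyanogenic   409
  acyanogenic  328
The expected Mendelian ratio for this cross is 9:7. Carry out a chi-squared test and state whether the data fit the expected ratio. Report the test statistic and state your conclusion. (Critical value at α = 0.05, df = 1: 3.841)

0.171; consistent

The 9:7 ratio has 16 parts, so with N = 737 the expected counts are:
  cyanogenic: 737 × 9/16 = 414.5625
  acyanogenic: 737 × 7/16 = 322.4375
χ² = Σ (O − E)² / E
  cyanogenic: (409 − 414.5625)² / 414.5625 = 0.0746
  acyanogenic: (328 − 322.4375)² / 322.4375 = 0.0960
χ² = 0.0746 + 0.0960 = 0.1706 ≈ 0.171
Degrees of freedom = 2 − 1 = 1; critical value at α = 0.05 is 3.841.
Since 0.171 < 3.841, we fail to reject the null hypothesis — the data are consistent with the 9:7 ratio.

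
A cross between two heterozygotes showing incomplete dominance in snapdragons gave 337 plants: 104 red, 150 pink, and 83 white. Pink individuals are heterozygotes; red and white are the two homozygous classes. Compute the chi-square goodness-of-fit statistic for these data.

With incomplete dominance, a heterozygote × heterozygote cross gives a 1:2:1 phenotypic ratio.
Under the 1:2:1 hypothesis (Σ ratio = 4, N = 337):
  red: 337 × 1/4 = 84.25
  pink: 337 × 2/4 = 168.5
  white: 337 × 1/4 = 84.25
χ² = Σ (O − E)² / E
  red: (104 − 84.25)² / 84.25 = 4.6298
  pink: (150 − 168.5)² / 168.5 = 2.0312
  white: (83 − 84.25)² / 84.25 = 0.0185
χ² = 4.6298 + 2.0312 + 0.0185 = 6.6795 ≈ 6.680

6.680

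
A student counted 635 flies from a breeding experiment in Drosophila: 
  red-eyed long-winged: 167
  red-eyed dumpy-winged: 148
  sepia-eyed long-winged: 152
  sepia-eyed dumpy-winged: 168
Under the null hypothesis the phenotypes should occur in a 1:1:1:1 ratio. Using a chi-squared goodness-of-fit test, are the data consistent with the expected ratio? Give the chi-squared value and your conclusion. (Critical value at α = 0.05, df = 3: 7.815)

1.983; consistent

Expected counts for N = 635 under a 1:1:1:1 ratio (total parts = 4):
  red-eyed long-winged: 635 × 1/4 = 158.75
  red-eyed dumpy-winged: 635 × 1/4 = 158.75
  sepia-eyed long-winged: 635 × 1/4 = 158.75
  sepia-eyed dumpy-winged: 635 × 1/4 = 158.75
χ² = Σ (O − E)² / E
  red-eyed long-winged: (167 − 158.75)² / 158.75 = 0.4287
  red-eyed dumpy-winged: (148 − 158.75)² / 158.75 = 0.7280
  sepia-eyed long-winged: (152 − 158.75)² / 158.75 = 0.2870
  sepia-eyed dumpy-winged: (168 − 158.75)² / 158.75 = 0.5390
χ² = 0.4287 + 0.7280 + 0.2870 + 0.5390 = 1.9827 ≈ 1.983
Degrees of freedom = 4 − 1 = 3; critical value at α = 0.05 is 7.815.
Since 1.983 < 7.815, we fail to reject the null hypothesis — the data are consistent with the 1:1:1:1 ratio.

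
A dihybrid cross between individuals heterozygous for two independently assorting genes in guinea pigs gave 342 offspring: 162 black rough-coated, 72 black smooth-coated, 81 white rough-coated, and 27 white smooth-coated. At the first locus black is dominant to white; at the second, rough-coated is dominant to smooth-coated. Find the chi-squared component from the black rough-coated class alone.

4.796

A dihybrid F₂ with independent assortment and complete dominance at both loci gives a 9:3:3:1 phenotypic ratio.
Expected counts for N = 342 under a 9:3:3:1 ratio (total parts = 16):
  black rough-coated: 342 × 9/16 = 192.375
  black smooth-coated: 342 × 3/16 = 64.125
  white rough-coated: 342 × 3/16 = 64.125
  white smooth-coated: 342 × 1/16 = 21.375
Contribution of black rough-coated: (162 − 192.375)² / 192.375 = 4.7961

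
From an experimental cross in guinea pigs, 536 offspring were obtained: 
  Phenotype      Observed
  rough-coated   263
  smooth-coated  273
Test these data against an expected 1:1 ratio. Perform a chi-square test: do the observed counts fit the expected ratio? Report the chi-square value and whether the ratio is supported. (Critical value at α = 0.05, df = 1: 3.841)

The 1:1 ratio has 2 parts, so with N = 536 the expected counts are:
  rough-coated: 536 × 1/2 = 268
  smooth-coated: 536 × 1/2 = 268
χ² = Σ (O − E)² / E
  rough-coated: (263 − 268)² / 268 = 0.0933
  smooth-coated: (273 − 268)² / 268 = 0.0933
χ² = 0.0933 + 0.0933 = 0.1866 ≈ 0.187
Degrees of freedom = 2 − 1 = 1; critical value at α = 0.05 is 3.841.
Since 0.187 < 3.841, we fail to reject the null hypothesis — the data are consistent with the 1:1 ratio.

0.187; consistent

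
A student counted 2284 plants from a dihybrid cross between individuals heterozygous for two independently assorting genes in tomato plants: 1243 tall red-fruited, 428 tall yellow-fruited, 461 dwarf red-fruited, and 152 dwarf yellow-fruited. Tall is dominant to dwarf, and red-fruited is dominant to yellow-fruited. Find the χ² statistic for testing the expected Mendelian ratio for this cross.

A dihybrid F₂ with independent assortment and complete dominance at both loci gives a 9:3:3:1 phenotypic ratio.
The 9:3:3:1 ratio has 16 parts, so with N = 2284 the expected counts are:
  tall red-fruited: 2284 × 9/16 = 1284.75
  tall yellow-fruited: 2284 × 3/16 = 428.25
  dwarf red-fruited: 2284 × 3/16 = 428.25
  dwarf yellow-fruited: 2284 × 1/16 = 142.75
χ² = Σ (O − E)² / E
  tall red-fruited: (1243 − 1284.75)² / 1284.75 = 1.3567
  tall yellow-fruited: (428 − 428.25)² / 428.25 = 0.0001
  dwarf red-fruited: (461 − 428.25)² / 428.25 = 2.5045
  dwarf yellow-fruited: (152 − 142.75)² / 142.75 = 0.5994
χ² = 1.3567 + 0.0001 + 2.5045 + 0.5994 = 4.4607 ≈ 4.461

4.461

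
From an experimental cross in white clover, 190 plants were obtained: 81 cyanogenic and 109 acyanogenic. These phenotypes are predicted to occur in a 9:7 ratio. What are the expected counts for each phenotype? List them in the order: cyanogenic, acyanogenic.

Total ratio parts = 16. Expected numbers out of 190:
  cyanogenic: 190 × 9/16 = 106.875
  acyanogenic: 190 × 7/16 = 83.125

106.875, 83.125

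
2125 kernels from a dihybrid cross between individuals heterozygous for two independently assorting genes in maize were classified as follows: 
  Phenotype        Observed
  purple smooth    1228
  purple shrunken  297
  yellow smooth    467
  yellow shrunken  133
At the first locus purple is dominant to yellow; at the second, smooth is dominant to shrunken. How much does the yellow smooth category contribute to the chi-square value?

A dihybrid F₂ with independent assortment and complete dominance at both loci gives a 9:3:3:1 phenotypic ratio.
Expected counts for N = 2125 under a 9:3:3:1 ratio (total parts = 16):
  purple smooth: 2125 × 9/16 = 1195.3125
  purple shrunken: 2125 × 3/16 = 398.4375
  yellow smooth: 2125 × 3/16 = 398.4375
  yellow shrunken: 2125 × 1/16 = 132.8125
Contribution of yellow smooth: (467 − 398.4375)² / 398.4375 = 11.7981

11.798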